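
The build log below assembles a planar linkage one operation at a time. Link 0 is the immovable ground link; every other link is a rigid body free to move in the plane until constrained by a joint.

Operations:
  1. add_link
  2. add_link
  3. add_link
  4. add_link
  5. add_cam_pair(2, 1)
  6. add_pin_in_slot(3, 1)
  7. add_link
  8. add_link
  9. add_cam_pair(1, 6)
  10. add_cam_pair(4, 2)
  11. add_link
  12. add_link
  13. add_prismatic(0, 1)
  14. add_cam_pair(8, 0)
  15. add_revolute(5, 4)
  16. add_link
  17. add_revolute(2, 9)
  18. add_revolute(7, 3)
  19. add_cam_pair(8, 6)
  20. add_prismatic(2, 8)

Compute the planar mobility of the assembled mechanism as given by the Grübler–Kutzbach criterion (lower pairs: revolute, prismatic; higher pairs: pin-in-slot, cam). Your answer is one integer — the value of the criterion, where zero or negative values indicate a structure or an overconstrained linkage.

M = 11

ground; <1,0,0>
#1 <2,0,0>
#2 <3,0,0>
#3 <4,0,0>
#4 <5,0,0>
C:2↔1 J2 <5,0,1>
PS:3↔1 J2 <5,0,2>
#5 <6,0,2>
#6 <7,0,2>
C:1↔6 J2 <7,0,3>
C:4↔2 J2 <7,0,4>
#7 <8,0,4>
#8 <9,0,4>
P:0↔1 J1 <9,1,4>
C:8↔0 J2 <9,1,5>
R:5↔4 J1 <9,2,5>
#9 <10,2,5>
R:2↔9 J1 <10,3,5>
R:7↔3 J1 <10,4,5>
C:8↔6 J2 <10,4,6>
P:2↔8 J1 <10,5,6>
3×9 − 2×5 − 1×6 = 11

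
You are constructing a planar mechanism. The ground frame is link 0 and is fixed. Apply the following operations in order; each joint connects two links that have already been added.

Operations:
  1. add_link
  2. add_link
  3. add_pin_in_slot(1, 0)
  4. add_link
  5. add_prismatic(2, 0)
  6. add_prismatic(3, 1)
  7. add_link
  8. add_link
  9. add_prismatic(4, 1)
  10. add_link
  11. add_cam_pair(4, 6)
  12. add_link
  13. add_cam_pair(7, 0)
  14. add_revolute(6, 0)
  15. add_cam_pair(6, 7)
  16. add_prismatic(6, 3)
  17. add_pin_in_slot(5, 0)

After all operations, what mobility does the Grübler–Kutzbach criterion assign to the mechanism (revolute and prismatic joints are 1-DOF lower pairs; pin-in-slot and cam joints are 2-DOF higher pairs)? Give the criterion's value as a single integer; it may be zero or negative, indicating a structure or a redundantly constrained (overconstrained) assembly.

M = 6

[1;0;0] (link 0 is ground)
L+ [2;0;0]
L+ [3;0;0]
PS(1,0)∈J2 [3;0;1]
L+ [4;0;1]
P(2,0)∈J1 [4;1;1]
P(3,1)∈J1 [4;2;1]
L+ [5;2;1]
L+ [6;2;1]
P(4,1)∈J1 [6;3;1]
L+ [7;3;1]
C(4,6)∈J2 [7;3;2]
L+ [8;3;2]
C(7,0)∈J2 [8;3;3]
R(6,0)∈J1 [8;4;3]
C(6,7)∈J2 [8;4;4]
P(6,3)∈J1 [8;5;4]
PS(5,0)∈J2 [8;5;5]
mobility = 21 − 10 − 5 = 6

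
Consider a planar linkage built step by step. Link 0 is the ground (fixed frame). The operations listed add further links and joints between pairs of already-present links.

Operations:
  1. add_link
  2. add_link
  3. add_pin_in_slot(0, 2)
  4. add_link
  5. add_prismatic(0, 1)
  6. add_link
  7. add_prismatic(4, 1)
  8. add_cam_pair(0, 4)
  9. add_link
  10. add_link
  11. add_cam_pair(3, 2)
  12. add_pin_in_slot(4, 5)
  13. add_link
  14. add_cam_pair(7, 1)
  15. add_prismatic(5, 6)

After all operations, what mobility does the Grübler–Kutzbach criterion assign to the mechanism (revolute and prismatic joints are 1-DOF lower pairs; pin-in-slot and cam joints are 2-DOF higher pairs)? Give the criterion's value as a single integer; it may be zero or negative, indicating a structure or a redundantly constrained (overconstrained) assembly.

ground; <1,0,0>
#1 <2,0,0>
#2 <3,0,0>
PS:0↔2 J2 <3,0,1>
#3 <4,0,1>
P:0↔1 J1 <4,1,1>
#4 <5,1,1>
P:4↔1 J1 <5,2,1>
C:0↔4 J2 <5,2,2>
#5 <6,2,2>
#6 <7,2,2>
C:3↔2 J2 <7,2,3>
PS:4↔5 J2 <7,2,4>
#7 <8,2,4>
C:7↔1 J2 <8,2,5>
P:5↔6 J1 <8,3,5>
3×7 − 2×3 − 1×5 = 10

M = 10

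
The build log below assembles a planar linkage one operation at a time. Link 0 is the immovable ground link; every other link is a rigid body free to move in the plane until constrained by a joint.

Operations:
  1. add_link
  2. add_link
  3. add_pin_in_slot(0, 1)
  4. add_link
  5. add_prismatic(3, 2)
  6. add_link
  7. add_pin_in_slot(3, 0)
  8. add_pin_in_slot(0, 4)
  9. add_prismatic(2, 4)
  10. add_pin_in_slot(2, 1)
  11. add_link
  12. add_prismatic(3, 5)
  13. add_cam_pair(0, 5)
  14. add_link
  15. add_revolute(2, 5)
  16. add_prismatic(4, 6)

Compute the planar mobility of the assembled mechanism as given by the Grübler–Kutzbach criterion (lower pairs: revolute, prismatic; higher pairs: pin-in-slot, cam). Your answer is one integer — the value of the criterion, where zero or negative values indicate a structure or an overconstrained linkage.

M = 3

[1;0;0] (link 0 is ground)
L+ [2;0;0]
L+ [3;0;0]
PS(0,1)∈J2 [3;0;1]
L+ [4;0;1]
P(3,2)∈J1 [4;1;1]
L+ [5;1;1]
PS(3,0)∈J2 [5;1;2]
PS(0,4)∈J2 [5;1;3]
P(2,4)∈J1 [5;2;3]
PS(2,1)∈J2 [5;2;4]
L+ [6;2;4]
P(3,5)∈J1 [6;3;4]
C(0,5)∈J2 [6;3;5]
L+ [7;3;5]
R(2,5)∈J1 [7;4;5]
P(4,6)∈J1 [7;5;5]
mobility = 18 − 10 − 5 = 3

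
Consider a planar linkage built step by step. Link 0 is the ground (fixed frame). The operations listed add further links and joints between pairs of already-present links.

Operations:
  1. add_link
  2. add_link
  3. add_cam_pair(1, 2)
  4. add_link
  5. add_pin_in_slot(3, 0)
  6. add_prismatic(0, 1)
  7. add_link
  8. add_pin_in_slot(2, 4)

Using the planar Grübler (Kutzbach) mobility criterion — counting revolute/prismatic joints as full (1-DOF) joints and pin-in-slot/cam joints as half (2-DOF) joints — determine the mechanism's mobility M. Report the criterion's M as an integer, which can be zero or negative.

M = 7

L=1 J1=0 J2=0
add link → L=2 J1=0 J2=0
add link → L=3 J1=0 J2=0
C@1,2 dof=2 J2 → L=3 J1=0 J2=1
add link → L=4 J1=0 J2=1
PS@3,0 dof=2 J2 → L=4 J1=0 J2=2
P@0,1 dof=1 J1 → L=4 J1=1 J2=2
add link → L=5 J1=1 J2=2
PS@2,4 dof=2 J2 → L=5 J1=1 J2=3
M=3(L−1)−2J1−J2=3·4−2·1−3=7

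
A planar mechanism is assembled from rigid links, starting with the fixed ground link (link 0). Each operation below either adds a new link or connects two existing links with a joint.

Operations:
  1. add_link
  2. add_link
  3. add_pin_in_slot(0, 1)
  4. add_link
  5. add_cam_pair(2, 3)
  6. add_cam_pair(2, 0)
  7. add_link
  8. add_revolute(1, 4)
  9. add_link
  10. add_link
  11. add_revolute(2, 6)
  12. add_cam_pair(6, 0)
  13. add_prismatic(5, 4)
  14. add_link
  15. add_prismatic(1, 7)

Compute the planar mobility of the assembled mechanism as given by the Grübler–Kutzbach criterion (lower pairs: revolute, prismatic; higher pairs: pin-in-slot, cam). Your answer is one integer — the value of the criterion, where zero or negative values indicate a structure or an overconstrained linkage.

M = 9

[1;0;0] (link 0 is ground)
L+ [2;0;0]
L+ [3;0;0]
PS(0,1)∈J2 [3;0;1]
L+ [4;0;1]
C(2,3)∈J2 [4;0;2]
C(2,0)∈J2 [4;0;3]
L+ [5;0;3]
R(1,4)∈J1 [5;1;3]
L+ [6;1;3]
L+ [7;1;3]
R(2,6)∈J1 [7;2;3]
C(6,0)∈J2 [7;2;4]
P(5,4)∈J1 [7;3;4]
L+ [8;3;4]
P(1,7)∈J1 [8;4;4]
mobility = 21 − 8 − 4 = 9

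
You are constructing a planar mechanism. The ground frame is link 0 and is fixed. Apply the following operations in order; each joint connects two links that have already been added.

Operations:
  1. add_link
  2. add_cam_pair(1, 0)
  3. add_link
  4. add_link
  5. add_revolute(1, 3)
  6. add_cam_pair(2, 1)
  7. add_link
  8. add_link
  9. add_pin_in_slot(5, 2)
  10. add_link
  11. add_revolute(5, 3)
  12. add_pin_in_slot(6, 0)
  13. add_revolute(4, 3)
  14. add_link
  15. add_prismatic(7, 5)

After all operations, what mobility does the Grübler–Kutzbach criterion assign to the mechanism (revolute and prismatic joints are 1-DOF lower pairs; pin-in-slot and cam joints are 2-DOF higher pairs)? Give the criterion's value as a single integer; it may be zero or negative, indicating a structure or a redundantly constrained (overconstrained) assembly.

M = 9

ground; <1,0,0>
#1 <2,0,0>
C:1↔0 J2 <2,0,1>
#2 <3,0,1>
#3 <4,0,1>
R:1↔3 J1 <4,1,1>
C:2↔1 J2 <4,1,2>
#4 <5,1,2>
#5 <6,1,2>
PS:5↔2 J2 <6,1,3>
#6 <7,1,3>
R:5↔3 J1 <7,2,3>
PS:6↔0 J2 <7,2,4>
R:4↔3 J1 <7,3,4>
#7 <8,3,4>
P:7↔5 J1 <8,4,4>
3×7 − 2×4 − 1×4 = 9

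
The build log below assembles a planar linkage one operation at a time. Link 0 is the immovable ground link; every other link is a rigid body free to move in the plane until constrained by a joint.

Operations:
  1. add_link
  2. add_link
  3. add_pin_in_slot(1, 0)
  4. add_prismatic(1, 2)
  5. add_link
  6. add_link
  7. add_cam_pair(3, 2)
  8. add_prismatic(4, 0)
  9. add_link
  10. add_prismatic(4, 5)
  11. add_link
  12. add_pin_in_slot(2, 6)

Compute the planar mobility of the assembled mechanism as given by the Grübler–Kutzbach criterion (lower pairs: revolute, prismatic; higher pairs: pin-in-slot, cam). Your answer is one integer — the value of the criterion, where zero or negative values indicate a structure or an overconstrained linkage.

M = 9

[1;0;0] (link 0 is ground)
L+ [2;0;0]
L+ [3;0;0]
PS(1,0)∈J2 [3;0;1]
P(1,2)∈J1 [3;1;1]
L+ [4;1;1]
L+ [5;1;1]
C(3,2)∈J2 [5;1;2]
P(4,0)∈J1 [5;2;2]
L+ [6;2;2]
P(4,5)∈J1 [6;3;2]
L+ [7;3;2]
PS(2,6)∈J2 [7;3;3]
mobility = 18 − 6 − 3 = 9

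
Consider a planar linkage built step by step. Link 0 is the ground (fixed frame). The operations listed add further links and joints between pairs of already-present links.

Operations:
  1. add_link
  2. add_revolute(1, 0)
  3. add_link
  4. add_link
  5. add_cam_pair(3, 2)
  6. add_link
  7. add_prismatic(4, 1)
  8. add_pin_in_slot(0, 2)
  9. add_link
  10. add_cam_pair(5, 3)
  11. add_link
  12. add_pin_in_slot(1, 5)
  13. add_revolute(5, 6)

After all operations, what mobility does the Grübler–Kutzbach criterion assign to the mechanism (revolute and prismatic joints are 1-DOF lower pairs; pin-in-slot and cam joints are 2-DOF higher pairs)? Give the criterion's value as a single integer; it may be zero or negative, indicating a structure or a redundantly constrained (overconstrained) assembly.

M = 8

L=1 J1=0 J2=0
add link → L=2 J1=0 J2=0
R@1,0 dof=1 J1 → L=2 J1=1 J2=0
add link → L=3 J1=1 J2=0
add link → L=4 J1=1 J2=0
C@3,2 dof=2 J2 → L=4 J1=1 J2=1
add link → L=5 J1=1 J2=1
P@4,1 dof=1 J1 → L=5 J1=2 J2=1
PS@0,2 dof=2 J2 → L=5 J1=2 J2=2
add link → L=6 J1=2 J2=2
C@5,3 dof=2 J2 → L=6 J1=2 J2=3
add link → L=7 J1=2 J2=3
PS@1,5 dof=2 J2 → L=7 J1=2 J2=4
R@5,6 dof=1 J1 → L=7 J1=3 J2=4
M=3(L−1)−2J1−J2=3·6−2·3−4=8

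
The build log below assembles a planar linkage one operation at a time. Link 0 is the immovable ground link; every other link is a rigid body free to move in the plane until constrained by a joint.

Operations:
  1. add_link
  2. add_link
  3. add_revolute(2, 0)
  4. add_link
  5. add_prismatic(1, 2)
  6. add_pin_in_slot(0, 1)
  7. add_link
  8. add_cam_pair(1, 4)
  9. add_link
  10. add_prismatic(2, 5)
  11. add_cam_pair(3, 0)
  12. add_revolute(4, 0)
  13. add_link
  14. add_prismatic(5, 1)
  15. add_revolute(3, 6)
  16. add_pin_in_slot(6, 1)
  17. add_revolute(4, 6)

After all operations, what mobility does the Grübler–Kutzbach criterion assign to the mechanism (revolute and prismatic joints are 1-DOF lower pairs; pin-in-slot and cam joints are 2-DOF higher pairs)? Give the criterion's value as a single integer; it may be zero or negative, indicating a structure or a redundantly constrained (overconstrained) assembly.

M = 0

(L,J1,J2)=(1,0,0); link0 fixed
link1: (2,0,0)
link2: (3,0,0)
R 2-0 [J1]: (3,1,0)
link3: (4,1,0)
P 1-2 [J1]: (4,2,0)
PS 0-1 [J2]: (4,2,1)
link4: (5,2,1)
C 1-4 [J2]: (5,2,2)
link5: (6,2,2)
P 2-5 [J1]: (6,3,2)
C 3-0 [J2]: (6,3,3)
R 4-0 [J1]: (6,4,3)
link6: (7,4,3)
P 5-1 [J1]: (7,5,3)
R 3-6 [J1]: (7,6,3)
PS 6-1 [J2]: (7,6,4)
R 4-6 [J1]: (7,7,4)
Grübler: 3·6 − 2·7 − 4 = 0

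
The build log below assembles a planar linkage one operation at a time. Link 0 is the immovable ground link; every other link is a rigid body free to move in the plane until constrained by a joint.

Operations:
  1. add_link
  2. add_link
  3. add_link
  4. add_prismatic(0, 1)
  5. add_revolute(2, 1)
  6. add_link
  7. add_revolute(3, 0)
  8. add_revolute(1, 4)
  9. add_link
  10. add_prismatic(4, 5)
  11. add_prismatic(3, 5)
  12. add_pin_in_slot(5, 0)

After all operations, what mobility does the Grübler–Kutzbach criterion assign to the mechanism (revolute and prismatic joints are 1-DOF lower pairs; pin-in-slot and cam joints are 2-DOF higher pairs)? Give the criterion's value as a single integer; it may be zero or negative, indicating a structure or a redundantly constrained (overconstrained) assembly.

(L,J1,J2)=(1,0,0); link0 fixed
link1: (2,0,0)
link2: (3,0,0)
link3: (4,0,0)
P 0-1 [J1]: (4,1,0)
R 2-1 [J1]: (4,2,0)
link4: (5,2,0)
R 3-0 [J1]: (5,3,0)
R 1-4 [J1]: (5,4,0)
link5: (6,4,0)
P 4-5 [J1]: (6,5,0)
P 3-5 [J1]: (6,6,0)
PS 5-0 [J2]: (6,6,1)
Grübler: 3·5 − 2·6 − 1 = 2

M = 2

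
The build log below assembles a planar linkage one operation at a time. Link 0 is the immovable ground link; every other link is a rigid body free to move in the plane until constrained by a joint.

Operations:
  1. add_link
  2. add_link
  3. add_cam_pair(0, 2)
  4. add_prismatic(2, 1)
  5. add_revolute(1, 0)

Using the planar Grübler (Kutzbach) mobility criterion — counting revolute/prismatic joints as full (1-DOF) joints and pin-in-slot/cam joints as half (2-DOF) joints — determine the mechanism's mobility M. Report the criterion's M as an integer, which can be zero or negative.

link 0 = ground. State L|J1|J2 = 1|0|0
+link1  2|0|0
+link2  3|0|0
C(0,2) f=2→J2  3|0|1
P(2,1) f=1→J1  3|1|1
R(1,0) f=1→J1  3|2|1
M = 3(3−1)−2·2−1 = 6−4−1 = 1

M = 1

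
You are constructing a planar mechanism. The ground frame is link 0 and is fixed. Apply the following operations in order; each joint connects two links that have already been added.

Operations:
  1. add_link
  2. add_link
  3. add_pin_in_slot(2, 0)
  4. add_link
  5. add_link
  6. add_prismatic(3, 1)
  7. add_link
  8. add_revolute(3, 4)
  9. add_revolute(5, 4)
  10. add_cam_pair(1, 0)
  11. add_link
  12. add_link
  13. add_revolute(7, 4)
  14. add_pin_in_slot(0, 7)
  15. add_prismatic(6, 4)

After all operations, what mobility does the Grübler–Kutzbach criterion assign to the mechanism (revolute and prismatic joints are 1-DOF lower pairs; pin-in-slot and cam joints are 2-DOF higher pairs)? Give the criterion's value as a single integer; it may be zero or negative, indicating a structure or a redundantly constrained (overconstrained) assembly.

ground; <1,0,0>
#1 <2,0,0>
#2 <3,0,0>
PS:2↔0 J2 <3,0,1>
#3 <4,0,1>
#4 <5,0,1>
P:3↔1 J1 <5,1,1>
#5 <6,1,1>
R:3↔4 J1 <6,2,1>
R:5↔4 J1 <6,3,1>
C:1↔0 J2 <6,3,2>
#6 <7,3,2>
#7 <8,3,2>
R:7↔4 J1 <8,4,2>
PS:0↔7 J2 <8,4,3>
P:6↔4 J1 <8,5,3>
3×7 − 2×5 − 1×3 = 8

M = 8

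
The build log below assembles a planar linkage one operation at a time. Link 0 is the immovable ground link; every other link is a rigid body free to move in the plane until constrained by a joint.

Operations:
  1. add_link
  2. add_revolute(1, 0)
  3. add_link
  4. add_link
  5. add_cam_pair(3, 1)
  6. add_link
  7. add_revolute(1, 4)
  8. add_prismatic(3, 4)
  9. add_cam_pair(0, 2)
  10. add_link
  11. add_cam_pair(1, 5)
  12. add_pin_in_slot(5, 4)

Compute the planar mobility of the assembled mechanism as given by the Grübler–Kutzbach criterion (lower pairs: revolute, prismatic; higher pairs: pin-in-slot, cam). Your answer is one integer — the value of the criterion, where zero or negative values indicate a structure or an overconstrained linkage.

M = 5

[1;0;0] (link 0 is ground)
L+ [2;0;0]
R(1,0)∈J1 [2;1;0]
L+ [3;1;0]
L+ [4;1;0]
C(3,1)∈J2 [4;1;1]
L+ [5;1;1]
R(1,4)∈J1 [5;2;1]
P(3,4)∈J1 [5;3;1]
C(0,2)∈J2 [5;3;2]
L+ [6;3;2]
C(1,5)∈J2 [6;3;3]
PS(5,4)∈J2 [6;3;4]
mobility = 15 − 6 − 4 = 5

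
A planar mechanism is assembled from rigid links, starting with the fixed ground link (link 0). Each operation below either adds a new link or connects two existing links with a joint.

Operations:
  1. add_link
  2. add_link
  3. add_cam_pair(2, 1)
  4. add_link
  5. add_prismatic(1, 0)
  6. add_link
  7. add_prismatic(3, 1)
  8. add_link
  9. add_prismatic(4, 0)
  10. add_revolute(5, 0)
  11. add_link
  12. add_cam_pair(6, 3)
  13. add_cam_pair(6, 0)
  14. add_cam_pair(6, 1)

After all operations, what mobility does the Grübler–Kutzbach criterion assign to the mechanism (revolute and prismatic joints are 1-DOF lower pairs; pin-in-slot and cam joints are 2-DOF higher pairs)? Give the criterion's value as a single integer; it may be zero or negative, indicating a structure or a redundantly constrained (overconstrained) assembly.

M = 6

[1;0;0] (link 0 is ground)
L+ [2;0;0]
L+ [3;0;0]
C(2,1)∈J2 [3;0;1]
L+ [4;0;1]
P(1,0)∈J1 [4;1;1]
L+ [5;1;1]
P(3,1)∈J1 [5;2;1]
L+ [6;2;1]
P(4,0)∈J1 [6;3;1]
R(5,0)∈J1 [6;4;1]
L+ [7;4;1]
C(6,3)∈J2 [7;4;2]
C(6,0)∈J2 [7;4;3]
C(6,1)∈J2 [7;4;4]
mobility = 18 − 8 − 4 = 6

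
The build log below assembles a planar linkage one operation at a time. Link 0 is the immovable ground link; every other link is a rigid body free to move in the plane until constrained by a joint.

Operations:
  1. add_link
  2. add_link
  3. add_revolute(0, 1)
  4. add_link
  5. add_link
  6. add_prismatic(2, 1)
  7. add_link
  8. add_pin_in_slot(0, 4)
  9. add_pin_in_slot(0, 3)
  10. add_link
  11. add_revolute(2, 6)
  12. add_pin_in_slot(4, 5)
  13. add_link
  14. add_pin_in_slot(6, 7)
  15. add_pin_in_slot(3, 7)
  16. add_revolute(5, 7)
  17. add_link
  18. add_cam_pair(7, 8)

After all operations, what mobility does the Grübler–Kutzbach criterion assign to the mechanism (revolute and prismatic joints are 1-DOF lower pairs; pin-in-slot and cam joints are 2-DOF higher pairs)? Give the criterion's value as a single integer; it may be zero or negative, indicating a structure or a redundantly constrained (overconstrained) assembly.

M = 10

L=1 J1=0 J2=0
add link → L=2 J1=0 J2=0
add link → L=3 J1=0 J2=0
R@0,1 dof=1 J1 → L=3 J1=1 J2=0
add link → L=4 J1=1 J2=0
add link → L=5 J1=1 J2=0
P@2,1 dof=1 J1 → L=5 J1=2 J2=0
add link → L=6 J1=2 J2=0
PS@0,4 dof=2 J2 → L=6 J1=2 J2=1
PS@0,3 dof=2 J2 → L=6 J1=2 J2=2
add link → L=7 J1=2 J2=2
R@2,6 dof=1 J1 → L=7 J1=3 J2=2
PS@4,5 dof=2 J2 → L=7 J1=3 J2=3
add link → L=8 J1=3 J2=3
PS@6,7 dof=2 J2 → L=8 J1=3 J2=4
PS@3,7 dof=2 J2 → L=8 J1=3 J2=5
R@5,7 dof=1 J1 → L=8 J1=4 J2=5
add link → L=9 J1=4 J2=5
C@7,8 dof=2 J2 → L=9 J1=4 J2=6
M=3(L−1)−2J1−J2=3·8−2·4−6=10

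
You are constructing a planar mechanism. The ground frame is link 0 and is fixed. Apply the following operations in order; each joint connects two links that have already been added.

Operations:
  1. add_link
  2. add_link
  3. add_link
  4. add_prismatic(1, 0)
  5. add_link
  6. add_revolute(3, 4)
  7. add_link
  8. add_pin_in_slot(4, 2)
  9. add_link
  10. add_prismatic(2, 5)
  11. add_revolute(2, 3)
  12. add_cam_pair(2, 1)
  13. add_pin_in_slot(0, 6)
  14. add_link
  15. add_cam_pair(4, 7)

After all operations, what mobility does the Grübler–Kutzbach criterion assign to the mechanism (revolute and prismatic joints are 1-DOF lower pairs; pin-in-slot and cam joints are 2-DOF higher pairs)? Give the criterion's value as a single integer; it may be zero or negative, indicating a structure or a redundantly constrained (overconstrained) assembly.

L=1 J1=0 J2=0
add link → L=2 J1=0 J2=0
add link → L=3 J1=0 J2=0
add link → L=4 J1=0 J2=0
P@1,0 dof=1 J1 → L=4 J1=1 J2=0
add link → L=5 J1=1 J2=0
R@3,4 dof=1 J1 → L=5 J1=2 J2=0
add link → L=6 J1=2 J2=0
PS@4,2 dof=2 J2 → L=6 J1=2 J2=1
add link → L=7 J1=2 J2=1
P@2,5 dof=1 J1 → L=7 J1=3 J2=1
R@2,3 dof=1 J1 → L=7 J1=4 J2=1
C@2,1 dof=2 J2 → L=7 J1=4 J2=2
PS@0,6 dof=2 J2 → L=7 J1=4 J2=3
add link → L=8 J1=4 J2=3
C@4,7 dof=2 J2 → L=8 J1=4 J2=4
M=3(L−1)−2J1−J2=3·7−2·4−4=9

M = 9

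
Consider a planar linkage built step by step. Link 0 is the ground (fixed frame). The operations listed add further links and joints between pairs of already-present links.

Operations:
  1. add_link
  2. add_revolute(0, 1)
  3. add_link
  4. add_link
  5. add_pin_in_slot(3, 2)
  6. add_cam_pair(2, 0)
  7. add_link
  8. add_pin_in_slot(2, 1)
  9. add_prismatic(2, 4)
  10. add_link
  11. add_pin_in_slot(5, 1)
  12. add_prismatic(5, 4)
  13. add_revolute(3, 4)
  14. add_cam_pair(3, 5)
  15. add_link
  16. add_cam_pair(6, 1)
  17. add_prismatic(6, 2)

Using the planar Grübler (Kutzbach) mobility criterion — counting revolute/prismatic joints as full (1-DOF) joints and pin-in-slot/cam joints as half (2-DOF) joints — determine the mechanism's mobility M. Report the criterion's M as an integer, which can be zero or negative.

M = 2

link 0 = ground. State L|J1|J2 = 1|0|0
+link1  2|0|0
R(0,1) f=1→J1  2|1|0
+link2  3|1|0
+link3  4|1|0
PS(3,2) f=2→J2  4|1|1
C(2,0) f=2→J2  4|1|2
+link4  5|1|2
PS(2,1) f=2→J2  5|1|3
P(2,4) f=1→J1  5|2|3
+link5  6|2|3
PS(5,1) f=2→J2  6|2|4
P(5,4) f=1→J1  6|3|4
R(3,4) f=1→J1  6|4|4
C(3,5) f=2→J2  6|4|5
+link6  7|4|5
C(6,1) f=2→J2  7|4|6
P(6,2) f=1→J1  7|5|6
M = 3(7−1)−2·5−6 = 18−10−6 = 2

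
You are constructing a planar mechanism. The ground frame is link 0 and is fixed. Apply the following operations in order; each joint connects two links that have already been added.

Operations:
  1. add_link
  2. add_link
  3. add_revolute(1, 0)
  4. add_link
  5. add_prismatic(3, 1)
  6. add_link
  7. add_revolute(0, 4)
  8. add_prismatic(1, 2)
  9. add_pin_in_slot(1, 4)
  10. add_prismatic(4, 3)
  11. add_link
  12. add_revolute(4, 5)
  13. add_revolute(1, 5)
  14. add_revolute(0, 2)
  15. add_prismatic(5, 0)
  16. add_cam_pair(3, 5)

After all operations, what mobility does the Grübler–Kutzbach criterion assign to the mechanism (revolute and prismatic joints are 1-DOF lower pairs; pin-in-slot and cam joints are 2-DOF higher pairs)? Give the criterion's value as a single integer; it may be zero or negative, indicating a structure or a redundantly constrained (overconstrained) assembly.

M = -5

L=1 J1=0 J2=0
add link → L=2 J1=0 J2=0
add link → L=3 J1=0 J2=0
R@1,0 dof=1 J1 → L=3 J1=1 J2=0
add link → L=4 J1=1 J2=0
P@3,1 dof=1 J1 → L=4 J1=2 J2=0
add link → L=5 J1=2 J2=0
R@0,4 dof=1 J1 → L=5 J1=3 J2=0
P@1,2 dof=1 J1 → L=5 J1=4 J2=0
PS@1,4 dof=2 J2 → L=5 J1=4 J2=1
P@4,3 dof=1 J1 → L=5 J1=5 J2=1
add link → L=6 J1=5 J2=1
R@4,5 dof=1 J1 → L=6 J1=6 J2=1
R@1,5 dof=1 J1 → L=6 J1=7 J2=1
R@0,2 dof=1 J1 → L=6 J1=8 J2=1
P@5,0 dof=1 J1 → L=6 J1=9 J2=1
C@3,5 dof=2 J2 → L=6 J1=9 J2=2
M=3(L−1)−2J1−J2=3·5−2·9−2=-5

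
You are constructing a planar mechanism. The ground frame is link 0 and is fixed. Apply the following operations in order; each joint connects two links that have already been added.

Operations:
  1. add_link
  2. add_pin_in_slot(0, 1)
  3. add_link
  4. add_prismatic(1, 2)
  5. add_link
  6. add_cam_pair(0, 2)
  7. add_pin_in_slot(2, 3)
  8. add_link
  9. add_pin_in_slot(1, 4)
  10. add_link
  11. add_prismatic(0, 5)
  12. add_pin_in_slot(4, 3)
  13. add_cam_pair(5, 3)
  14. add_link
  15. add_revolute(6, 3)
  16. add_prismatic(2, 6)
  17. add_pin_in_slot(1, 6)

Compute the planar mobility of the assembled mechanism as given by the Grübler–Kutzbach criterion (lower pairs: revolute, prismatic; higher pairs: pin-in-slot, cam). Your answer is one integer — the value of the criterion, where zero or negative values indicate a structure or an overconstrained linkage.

[1;0;0] (link 0 is ground)
L+ [2;0;0]
PS(0,1)∈J2 [2;0;1]
L+ [3;0;1]
P(1,2)∈J1 [3;1;1]
L+ [4;1;1]
C(0,2)∈J2 [4;1;2]
PS(2,3)∈J2 [4;1;3]
L+ [5;1;3]
PS(1,4)∈J2 [5;1;4]
L+ [6;1;4]
P(0,5)∈J1 [6;2;4]
PS(4,3)∈J2 [6;2;5]
C(5,3)∈J2 [6;2;6]
L+ [7;2;6]
R(6,3)∈J1 [7;3;6]
P(2,6)∈J1 [7;4;6]
PS(1,6)∈J2 [7;4;7]
mobility = 18 − 8 − 7 = 3

M = 3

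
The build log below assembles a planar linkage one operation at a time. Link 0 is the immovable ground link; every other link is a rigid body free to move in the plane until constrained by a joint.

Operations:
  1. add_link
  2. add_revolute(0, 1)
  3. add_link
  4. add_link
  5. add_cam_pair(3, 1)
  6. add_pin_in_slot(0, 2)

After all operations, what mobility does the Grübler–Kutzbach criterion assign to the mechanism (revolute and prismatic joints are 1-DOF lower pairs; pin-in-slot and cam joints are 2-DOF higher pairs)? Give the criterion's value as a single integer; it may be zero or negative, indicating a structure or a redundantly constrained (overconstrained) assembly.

L=1 J1=0 J2=0
add link → L=2 J1=0 J2=0
R@0,1 dof=1 J1 → L=2 J1=1 J2=0
add link → L=3 J1=1 J2=0
add link → L=4 J1=1 J2=0
C@3,1 dof=2 J2 → L=4 J1=1 J2=1
PS@0,2 dof=2 J2 → L=4 J1=1 J2=2
M=3(L−1)−2J1−J2=3·3−2·1−2=5

M = 5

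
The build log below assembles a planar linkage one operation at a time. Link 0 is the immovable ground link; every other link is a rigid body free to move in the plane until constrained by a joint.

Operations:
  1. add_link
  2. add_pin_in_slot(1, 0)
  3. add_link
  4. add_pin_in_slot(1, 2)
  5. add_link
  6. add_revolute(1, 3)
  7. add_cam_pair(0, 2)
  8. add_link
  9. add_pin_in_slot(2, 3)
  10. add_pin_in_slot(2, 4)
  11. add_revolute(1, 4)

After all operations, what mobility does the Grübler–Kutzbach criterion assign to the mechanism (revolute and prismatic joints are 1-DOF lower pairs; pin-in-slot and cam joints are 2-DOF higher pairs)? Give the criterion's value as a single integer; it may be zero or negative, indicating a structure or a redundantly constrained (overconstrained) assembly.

M = 3

ground; <1,0,0>
#1 <2,0,0>
PS:1↔0 J2 <2,0,1>
#2 <3,0,1>
PS:1↔2 J2 <3,0,2>
#3 <4,0,2>
R:1↔3 J1 <4,1,2>
C:0↔2 J2 <4,1,3>
#4 <5,1,3>
PS:2↔3 J2 <5,1,4>
PS:2↔4 J2 <5,1,5>
R:1↔4 J1 <5,2,5>
3×4 − 2×2 − 1×5 = 3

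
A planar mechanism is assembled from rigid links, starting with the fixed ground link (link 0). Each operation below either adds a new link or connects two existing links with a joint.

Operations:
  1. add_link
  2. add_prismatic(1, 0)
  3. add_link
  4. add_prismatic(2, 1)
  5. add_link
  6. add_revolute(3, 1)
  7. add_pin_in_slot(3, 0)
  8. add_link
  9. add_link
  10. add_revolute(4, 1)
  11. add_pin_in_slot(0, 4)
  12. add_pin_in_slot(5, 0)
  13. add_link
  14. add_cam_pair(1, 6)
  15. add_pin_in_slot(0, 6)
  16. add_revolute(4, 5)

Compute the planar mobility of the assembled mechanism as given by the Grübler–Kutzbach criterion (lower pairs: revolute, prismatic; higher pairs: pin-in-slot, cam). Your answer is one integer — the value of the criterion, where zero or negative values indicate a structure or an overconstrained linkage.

L=1 J1=0 J2=0
add link → L=2 J1=0 J2=0
P@1,0 dof=1 J1 → L=2 J1=1 J2=0
add link → L=3 J1=1 J2=0
P@2,1 dof=1 J1 → L=3 J1=2 J2=0
add link → L=4 J1=2 J2=0
R@3,1 dof=1 J1 → L=4 J1=3 J2=0
PS@3,0 dof=2 J2 → L=4 J1=3 J2=1
add link → L=5 J1=3 J2=1
add link → L=6 J1=3 J2=1
R@4,1 dof=1 J1 → L=6 J1=4 J2=1
PS@0,4 dof=2 J2 → L=6 J1=4 J2=2
PS@5,0 dof=2 J2 → L=6 J1=4 J2=3
add link → L=7 J1=4 J2=3
C@1,6 dof=2 J2 → L=7 J1=4 J2=4
PS@0,6 dof=2 J2 → L=7 J1=4 J2=5
R@4,5 dof=1 J1 → L=7 J1=5 J2=5
M=3(L−1)−2J1−J2=3·6−2·5−5=3

M = 3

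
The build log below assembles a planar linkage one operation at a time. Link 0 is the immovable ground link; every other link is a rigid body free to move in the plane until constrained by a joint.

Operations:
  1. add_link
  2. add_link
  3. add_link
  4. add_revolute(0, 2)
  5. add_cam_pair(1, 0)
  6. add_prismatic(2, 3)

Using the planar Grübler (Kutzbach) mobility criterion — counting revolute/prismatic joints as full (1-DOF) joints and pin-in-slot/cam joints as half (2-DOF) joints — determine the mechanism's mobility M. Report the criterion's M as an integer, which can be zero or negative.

(L,J1,J2)=(1,0,0); link0 fixed
link1: (2,0,0)
link2: (3,0,0)
link3: (4,0,0)
R 0-2 [J1]: (4,1,0)
C 1-0 [J2]: (4,1,1)
P 2-3 [J1]: (4,2,1)
Grübler: 3·3 − 2·2 − 1 = 4

M = 4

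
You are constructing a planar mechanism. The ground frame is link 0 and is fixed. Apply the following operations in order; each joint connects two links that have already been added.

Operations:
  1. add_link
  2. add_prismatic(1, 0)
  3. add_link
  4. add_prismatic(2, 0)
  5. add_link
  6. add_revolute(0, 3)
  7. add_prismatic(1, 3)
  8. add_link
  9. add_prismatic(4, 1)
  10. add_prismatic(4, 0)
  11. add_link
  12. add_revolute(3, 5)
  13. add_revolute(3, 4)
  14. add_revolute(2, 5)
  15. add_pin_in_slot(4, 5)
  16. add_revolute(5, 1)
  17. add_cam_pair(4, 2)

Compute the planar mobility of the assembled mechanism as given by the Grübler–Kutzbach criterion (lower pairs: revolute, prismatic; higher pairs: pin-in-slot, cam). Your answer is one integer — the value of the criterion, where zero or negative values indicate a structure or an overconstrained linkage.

M = -7

ground; <1,0,0>
#1 <2,0,0>
P:1↔0 J1 <2,1,0>
#2 <3,1,0>
P:2↔0 J1 <3,2,0>
#3 <4,2,0>
R:0↔3 J1 <4,3,0>
P:1↔3 J1 <4,4,0>
#4 <5,4,0>
P:4↔1 J1 <5,5,0>
P:4↔0 J1 <5,6,0>
#5 <6,6,0>
R:3↔5 J1 <6,7,0>
R:3↔4 J1 <6,8,0>
R:2↔5 J1 <6,9,0>
PS:4↔5 J2 <6,9,1>
R:5↔1 J1 <6,10,1>
C:4↔2 J2 <6,10,2>
3×5 − 2×10 − 1×2 = -7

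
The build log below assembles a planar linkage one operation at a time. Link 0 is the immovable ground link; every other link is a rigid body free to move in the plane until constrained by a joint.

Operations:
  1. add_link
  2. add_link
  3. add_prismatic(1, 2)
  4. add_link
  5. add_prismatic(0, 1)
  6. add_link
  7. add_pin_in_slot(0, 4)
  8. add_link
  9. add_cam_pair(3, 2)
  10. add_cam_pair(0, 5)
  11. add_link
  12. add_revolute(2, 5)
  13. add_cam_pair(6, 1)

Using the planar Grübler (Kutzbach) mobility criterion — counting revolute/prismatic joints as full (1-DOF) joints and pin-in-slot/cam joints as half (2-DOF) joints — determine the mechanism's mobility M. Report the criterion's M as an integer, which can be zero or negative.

[1;0;0] (link 0 is ground)
L+ [2;0;0]
L+ [3;0;0]
P(1,2)∈J1 [3;1;0]
L+ [4;1;0]
P(0,1)∈J1 [4;2;0]
L+ [5;2;0]
PS(0,4)∈J2 [5;2;1]
L+ [6;2;1]
C(3,2)∈J2 [6;2;2]
C(0,5)∈J2 [6;2;3]
L+ [7;2;3]
R(2,5)∈J1 [7;3;3]
C(6,1)∈J2 [7;3;4]
mobility = 18 − 6 − 4 = 8

M = 8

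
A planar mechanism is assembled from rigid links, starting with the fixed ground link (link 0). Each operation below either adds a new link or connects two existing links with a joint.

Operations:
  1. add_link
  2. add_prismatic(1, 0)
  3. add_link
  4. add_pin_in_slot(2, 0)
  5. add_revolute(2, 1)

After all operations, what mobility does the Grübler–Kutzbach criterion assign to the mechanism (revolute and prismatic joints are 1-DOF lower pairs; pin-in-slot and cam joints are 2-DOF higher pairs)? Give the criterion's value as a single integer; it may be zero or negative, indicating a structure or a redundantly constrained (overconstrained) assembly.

M = 1

L=1 J1=0 J2=0
add link → L=2 J1=0 J2=0
P@1,0 dof=1 J1 → L=2 J1=1 J2=0
add link → L=3 J1=1 J2=0
PS@2,0 dof=2 J2 → L=3 J1=1 J2=1
R@2,1 dof=1 J1 → L=3 J1=2 J2=1
M=3(L−1)−2J1−J2=3·2−2·2−1=1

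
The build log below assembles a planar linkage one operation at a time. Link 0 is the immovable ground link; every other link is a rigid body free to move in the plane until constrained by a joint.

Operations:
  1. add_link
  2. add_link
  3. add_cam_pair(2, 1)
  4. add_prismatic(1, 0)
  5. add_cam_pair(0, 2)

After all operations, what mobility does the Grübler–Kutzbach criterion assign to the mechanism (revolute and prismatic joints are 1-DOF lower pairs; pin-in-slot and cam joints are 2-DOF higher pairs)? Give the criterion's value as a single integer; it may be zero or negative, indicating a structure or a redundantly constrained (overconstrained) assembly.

M = 2

(L,J1,J2)=(1,0,0); link0 fixed
link1: (2,0,0)
link2: (3,0,0)
C 2-1 [J2]: (3,0,1)
P 1-0 [J1]: (3,1,1)
C 0-2 [J2]: (3,1,2)
Grübler: 3·2 − 2·1 − 2 = 2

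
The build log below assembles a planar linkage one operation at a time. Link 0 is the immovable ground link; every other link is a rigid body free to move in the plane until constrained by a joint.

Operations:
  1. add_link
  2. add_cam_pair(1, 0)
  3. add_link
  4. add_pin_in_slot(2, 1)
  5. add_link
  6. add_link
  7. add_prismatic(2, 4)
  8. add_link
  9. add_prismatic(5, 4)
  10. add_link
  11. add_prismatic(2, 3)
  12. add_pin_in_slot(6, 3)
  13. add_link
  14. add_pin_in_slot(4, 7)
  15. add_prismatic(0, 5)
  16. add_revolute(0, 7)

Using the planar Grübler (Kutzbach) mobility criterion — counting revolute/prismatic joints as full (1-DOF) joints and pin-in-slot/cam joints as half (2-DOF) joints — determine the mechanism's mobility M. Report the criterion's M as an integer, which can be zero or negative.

M = 7

L=1 J1=0 J2=0
add link → L=2 J1=0 J2=0
C@1,0 dof=2 J2 → L=2 J1=0 J2=1
add link → L=3 J1=0 J2=1
PS@2,1 dof=2 J2 → L=3 J1=0 J2=2
add link → L=4 J1=0 J2=2
add link → L=5 J1=0 J2=2
P@2,4 dof=1 J1 → L=5 J1=1 J2=2
add link → L=6 J1=1 J2=2
P@5,4 dof=1 J1 → L=6 J1=2 J2=2
add link → L=7 J1=2 J2=2
P@2,3 dof=1 J1 → L=7 J1=3 J2=2
PS@6,3 dof=2 J2 → L=7 J1=3 J2=3
add link → L=8 J1=3 J2=3
PS@4,7 dof=2 J2 → L=8 J1=3 J2=4
P@0,5 dof=1 J1 → L=8 J1=4 J2=4
R@0,7 dof=1 J1 → L=8 J1=5 J2=4
M=3(L−1)−2J1−J2=3·7−2·5−4=7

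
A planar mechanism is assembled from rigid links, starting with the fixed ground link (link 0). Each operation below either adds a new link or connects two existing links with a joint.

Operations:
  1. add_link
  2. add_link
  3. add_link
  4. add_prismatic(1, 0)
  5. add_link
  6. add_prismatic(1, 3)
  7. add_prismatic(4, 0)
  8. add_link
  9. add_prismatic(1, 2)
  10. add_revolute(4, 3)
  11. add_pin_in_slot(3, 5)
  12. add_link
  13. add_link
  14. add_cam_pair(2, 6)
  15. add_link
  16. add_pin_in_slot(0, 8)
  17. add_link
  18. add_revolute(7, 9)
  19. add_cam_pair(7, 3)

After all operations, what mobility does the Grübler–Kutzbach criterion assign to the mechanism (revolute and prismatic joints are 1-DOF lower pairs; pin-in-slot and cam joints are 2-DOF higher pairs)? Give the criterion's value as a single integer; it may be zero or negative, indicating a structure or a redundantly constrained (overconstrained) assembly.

[1;0;0] (link 0 is ground)
L+ [2;0;0]
L+ [3;0;0]
L+ [4;0;0]
P(1,0)∈J1 [4;1;0]
L+ [5;1;0]
P(1,3)∈J1 [5;2;0]
P(4,0)∈J1 [5;3;0]
L+ [6;3;0]
P(1,2)∈J1 [6;4;0]
R(4,3)∈J1 [6;5;0]
PS(3,5)∈J2 [6;5;1]
L+ [7;5;1]
L+ [8;5;1]
C(2,6)∈J2 [8;5;2]
L+ [9;5;2]
PS(0,8)∈J2 [9;5;3]
L+ [10;5;3]
R(7,9)∈J1 [10;6;3]
C(7,3)∈J2 [10;6;4]
mobility = 27 − 12 − 4 = 11

M = 11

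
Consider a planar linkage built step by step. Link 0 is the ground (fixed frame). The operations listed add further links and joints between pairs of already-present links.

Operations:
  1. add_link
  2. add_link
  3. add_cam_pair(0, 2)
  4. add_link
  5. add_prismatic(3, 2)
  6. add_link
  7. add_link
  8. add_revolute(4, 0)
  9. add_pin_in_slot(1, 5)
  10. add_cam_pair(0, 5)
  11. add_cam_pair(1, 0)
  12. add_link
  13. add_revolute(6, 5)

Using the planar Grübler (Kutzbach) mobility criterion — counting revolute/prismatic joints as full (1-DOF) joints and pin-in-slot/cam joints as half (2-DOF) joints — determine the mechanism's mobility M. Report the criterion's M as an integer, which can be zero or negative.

L=1 J1=0 J2=0
add link → L=2 J1=0 J2=0
add link → L=3 J1=0 J2=0
C@0,2 dof=2 J2 → L=3 J1=0 J2=1
add link → L=4 J1=0 J2=1
P@3,2 dof=1 J1 → L=4 J1=1 J2=1
add link → L=5 J1=1 J2=1
add link → L=6 J1=1 J2=1
R@4,0 dof=1 J1 → L=6 J1=2 J2=1
PS@1,5 dof=2 J2 → L=6 J1=2 J2=2
C@0,5 dof=2 J2 → L=6 J1=2 J2=3
C@1,0 dof=2 J2 → L=6 J1=2 J2=4
add link → L=7 J1=2 J2=4
R@6,5 dof=1 J1 → L=7 J1=3 J2=4
M=3(L−1)−2J1−J2=3·6−2·3−4=8

M = 8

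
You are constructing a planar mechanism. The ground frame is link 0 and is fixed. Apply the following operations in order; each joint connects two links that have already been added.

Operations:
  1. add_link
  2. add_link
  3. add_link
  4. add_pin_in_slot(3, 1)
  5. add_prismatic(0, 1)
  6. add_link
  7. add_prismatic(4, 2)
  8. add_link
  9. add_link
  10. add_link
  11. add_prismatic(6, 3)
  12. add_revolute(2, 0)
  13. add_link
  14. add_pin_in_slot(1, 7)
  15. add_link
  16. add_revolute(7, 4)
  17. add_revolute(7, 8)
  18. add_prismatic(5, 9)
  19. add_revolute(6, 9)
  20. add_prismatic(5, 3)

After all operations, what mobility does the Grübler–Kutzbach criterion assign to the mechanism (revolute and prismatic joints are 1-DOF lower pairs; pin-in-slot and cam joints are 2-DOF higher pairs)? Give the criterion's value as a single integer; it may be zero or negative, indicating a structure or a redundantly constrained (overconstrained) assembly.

L=1 J1=0 J2=0
add link → L=2 J1=0 J2=0
add link → L=3 J1=0 J2=0
add link → L=4 J1=0 J2=0
PS@3,1 dof=2 J2 → L=4 J1=0 J2=1
P@0,1 dof=1 J1 → L=4 J1=1 J2=1
add link → L=5 J1=1 J2=1
P@4,2 dof=1 J1 → L=5 J1=2 J2=1
add link → L=6 J1=2 J2=1
add link → L=7 J1=2 J2=1
add link → L=8 J1=2 J2=1
P@6,3 dof=1 J1 → L=8 J1=3 J2=1
R@2,0 dof=1 J1 → L=8 J1=4 J2=1
add link → L=9 J1=4 J2=1
PS@1,7 dof=2 J2 → L=9 J1=4 J2=2
add link → L=10 J1=4 J2=2
R@7,4 dof=1 J1 → L=10 J1=5 J2=2
R@7,8 dof=1 J1 → L=10 J1=6 J2=2
P@5,9 dof=1 J1 → L=10 J1=7 J2=2
R@6,9 dof=1 J1 → L=10 J1=8 J2=2
P@5,3 dof=1 J1 → L=10 J1=9 J2=2
M=3(L−1)−2J1−J2=3·9−2·9−2=7

M = 7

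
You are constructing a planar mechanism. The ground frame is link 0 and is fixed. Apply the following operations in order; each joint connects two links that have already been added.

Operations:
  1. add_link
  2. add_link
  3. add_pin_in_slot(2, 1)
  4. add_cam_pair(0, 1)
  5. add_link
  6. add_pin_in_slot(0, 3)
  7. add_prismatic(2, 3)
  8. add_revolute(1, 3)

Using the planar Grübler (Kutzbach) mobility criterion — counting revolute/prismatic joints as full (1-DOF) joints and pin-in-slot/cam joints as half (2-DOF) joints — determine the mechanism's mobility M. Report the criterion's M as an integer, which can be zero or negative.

M = 2

[1;0;0] (link 0 is ground)
L+ [2;0;0]
L+ [3;0;0]
PS(2,1)∈J2 [3;0;1]
C(0,1)∈J2 [3;0;2]
L+ [4;0;2]
PS(0,3)∈J2 [4;0;3]
P(2,3)∈J1 [4;1;3]
R(1,3)∈J1 [4;2;3]
mobility = 9 − 4 − 3 = 2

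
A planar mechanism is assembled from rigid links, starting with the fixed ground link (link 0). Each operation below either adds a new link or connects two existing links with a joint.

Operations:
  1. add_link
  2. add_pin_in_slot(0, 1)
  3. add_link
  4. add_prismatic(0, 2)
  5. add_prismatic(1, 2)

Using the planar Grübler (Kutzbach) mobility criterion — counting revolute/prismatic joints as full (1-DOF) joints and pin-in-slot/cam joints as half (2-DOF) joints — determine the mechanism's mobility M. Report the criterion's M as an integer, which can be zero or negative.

M = 1

L=1 J1=0 J2=0
add link → L=2 J1=0 J2=0
PS@0,1 dof=2 J2 → L=2 J1=0 J2=1
add link → L=3 J1=0 J2=1
P@0,2 dof=1 J1 → L=3 J1=1 J2=1
P@1,2 dof=1 J1 → L=3 J1=2 J2=1
M=3(L−1)−2J1−J2=3·2−2·2−1=1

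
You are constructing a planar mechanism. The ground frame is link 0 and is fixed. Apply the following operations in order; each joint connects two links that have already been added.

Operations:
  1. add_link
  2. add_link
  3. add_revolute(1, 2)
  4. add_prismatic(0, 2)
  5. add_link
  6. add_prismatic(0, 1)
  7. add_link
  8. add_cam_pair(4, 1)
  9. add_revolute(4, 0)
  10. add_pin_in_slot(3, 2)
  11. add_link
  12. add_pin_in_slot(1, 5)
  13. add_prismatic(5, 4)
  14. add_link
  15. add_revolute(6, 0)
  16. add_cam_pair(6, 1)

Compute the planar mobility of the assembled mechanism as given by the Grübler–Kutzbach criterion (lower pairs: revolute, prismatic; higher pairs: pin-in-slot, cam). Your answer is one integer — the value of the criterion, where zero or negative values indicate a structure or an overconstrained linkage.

ground; <1,0,0>
#1 <2,0,0>
#2 <3,0,0>
R:1↔2 J1 <3,1,0>
P:0↔2 J1 <3,2,0>
#3 <4,2,0>
P:0↔1 J1 <4,3,0>
#4 <5,3,0>
C:4↔1 J2 <5,3,1>
R:4↔0 J1 <5,4,1>
PS:3↔2 J2 <5,4,2>
#5 <6,4,2>
PS:1↔5 J2 <6,4,3>
P:5↔4 J1 <6,5,3>
#6 <7,5,3>
R:6↔0 J1 <7,6,3>
C:6↔1 J2 <7,6,4>
3×6 − 2×6 − 1×4 = 2

M = 2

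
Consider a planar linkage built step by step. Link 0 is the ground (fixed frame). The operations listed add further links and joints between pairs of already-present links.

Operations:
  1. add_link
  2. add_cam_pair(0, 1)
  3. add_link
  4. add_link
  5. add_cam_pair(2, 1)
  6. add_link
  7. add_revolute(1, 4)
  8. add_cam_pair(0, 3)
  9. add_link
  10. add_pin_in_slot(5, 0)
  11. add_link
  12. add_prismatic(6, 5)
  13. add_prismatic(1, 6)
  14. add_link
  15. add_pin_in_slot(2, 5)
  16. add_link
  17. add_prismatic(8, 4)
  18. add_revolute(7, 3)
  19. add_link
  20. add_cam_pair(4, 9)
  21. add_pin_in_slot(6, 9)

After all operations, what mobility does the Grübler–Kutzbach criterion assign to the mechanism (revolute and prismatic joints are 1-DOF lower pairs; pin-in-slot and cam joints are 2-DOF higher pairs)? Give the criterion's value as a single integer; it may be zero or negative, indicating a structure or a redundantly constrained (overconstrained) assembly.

M = 10

link 0 = ground. State L|J1|J2 = 1|0|0
+link1  2|0|0
C(0,1) f=2→J2  2|0|1
+link2  3|0|1
+link3  4|0|1
C(2,1) f=2→J2  4|0|2
+link4  5|0|2
R(1,4) f=1→J1  5|1|2
C(0,3) f=2→J2  5|1|3
+link5  6|1|3
PS(5,0) f=2→J2  6|1|4
+link6  7|1|4
P(6,5) f=1→J1  7|2|4
P(1,6) f=1→J1  7|3|4
+link7  8|3|4
PS(2,5) f=2→J2  8|3|5
+link8  9|3|5
P(8,4) f=1→J1  9|4|5
R(7,3) f=1→J1  9|5|5
+link9  10|5|5
C(4,9) f=2→J2  10|5|6
PS(6,9) f=2→J2  10|5|7
M = 3(10−1)−2·5−7 = 27−10−7 = 10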